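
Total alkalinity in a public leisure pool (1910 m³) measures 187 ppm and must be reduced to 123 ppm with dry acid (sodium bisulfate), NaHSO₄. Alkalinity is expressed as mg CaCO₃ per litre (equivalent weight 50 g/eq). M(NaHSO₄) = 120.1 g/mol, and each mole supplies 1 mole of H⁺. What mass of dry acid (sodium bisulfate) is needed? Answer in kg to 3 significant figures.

Volume: 1910 m³ = 1,910,000 L.
Alkalinity to neutralize: (187 − 123) = 64 mg/L as CaCO₃ × 1,910,000 L = 122,200 g as CaCO₃.
Equivalents of H⁺ required: 122,200 ÷ 50 g/eq = 2445 eq = 2445 mol NaHSO₄.
Mass of NaHSO₄: 2445 × 120.1 = 293,600 g.

294 kg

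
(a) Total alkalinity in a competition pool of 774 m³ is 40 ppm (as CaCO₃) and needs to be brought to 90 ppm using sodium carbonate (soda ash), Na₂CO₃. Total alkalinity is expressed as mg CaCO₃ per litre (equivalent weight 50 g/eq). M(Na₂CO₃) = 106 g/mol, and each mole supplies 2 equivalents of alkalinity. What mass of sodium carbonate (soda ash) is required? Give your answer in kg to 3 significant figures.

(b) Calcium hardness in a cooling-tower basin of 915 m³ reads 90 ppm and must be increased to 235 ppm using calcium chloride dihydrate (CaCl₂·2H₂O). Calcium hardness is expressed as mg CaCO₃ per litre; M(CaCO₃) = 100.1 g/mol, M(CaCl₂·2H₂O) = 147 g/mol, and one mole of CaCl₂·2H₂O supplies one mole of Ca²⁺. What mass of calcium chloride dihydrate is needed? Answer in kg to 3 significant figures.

(a) Volume: 774 m³ = 774,000 L.
(a) Alkalinity to add: (90 − 40) = 50 mg/L as CaCO₃ × 774,000 L = 38,700 g as CaCO₃.
(a) Equivalents: 38,700 g ÷ 50 g/eq = 774 eq.
(a) Each mole of Na₂CO₃ supplies 2 eq, so 774 / 2 = 387 mol.
(a) Mass: 387 mol × 106 g/mol = 41,020 g.

(b) Volume: 915 m³ = 915,000 L.
(b) Hardness to add: (235 − 90) = 145 mg/L as CaCO₃ × 915,000 L = 132,700 g as CaCO₃.
(b) Moles of Ca²⁺ (1 mol Ca²⁺ ≡ 1 mol CaCO₃): 132,700 / 100.1 g/mol = 1325 mol.
(b) Mass of CaCl₂·2H₂O: 1325 × 147 = 194,800 g.

(a) 41.0 kg; (b) 195 kg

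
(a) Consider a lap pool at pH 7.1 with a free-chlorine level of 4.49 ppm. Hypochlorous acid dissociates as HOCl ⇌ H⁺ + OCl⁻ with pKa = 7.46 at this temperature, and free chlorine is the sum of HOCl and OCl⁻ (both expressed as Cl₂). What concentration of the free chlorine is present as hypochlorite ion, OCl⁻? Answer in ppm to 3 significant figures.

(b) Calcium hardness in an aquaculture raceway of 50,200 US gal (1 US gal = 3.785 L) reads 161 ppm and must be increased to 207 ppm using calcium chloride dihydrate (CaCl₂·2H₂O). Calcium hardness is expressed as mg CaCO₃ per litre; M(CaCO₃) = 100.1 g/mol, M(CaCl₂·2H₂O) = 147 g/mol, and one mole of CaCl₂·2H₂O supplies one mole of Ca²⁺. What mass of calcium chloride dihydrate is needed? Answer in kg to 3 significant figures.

(a) [OCl⁻]/[HOCl] = 10^(pH − pKa) = 10^(7.1 − 7.46) = 10^-0.36 = 0.4365.
(a) Fraction as HOCl = 1 / (1 + 0.4365) = 0.6961.
(a) OCl⁻ = (1 − 0.6961) × 4.49 ppm = 1.364 ppm.

(b) Volume: 50,200 US gal × 3.785 L/gal = 190,007 L.
(b) Hardness to add: (207 − 161) = 46 mg/L as CaCO₃ × 190,007 L = 8740 g as CaCO₃.
(b) Moles of Ca²⁺ (1 mol Ca²⁺ ≡ 1 mol CaCO₃): 8740 / 100.1 g/mol = 87.32 mol.
(b) Mass of CaCl₂·2H₂O: 87.32 × 147 = 12,840 g.

(a) 1.36 ppm; (b) 12.8 kg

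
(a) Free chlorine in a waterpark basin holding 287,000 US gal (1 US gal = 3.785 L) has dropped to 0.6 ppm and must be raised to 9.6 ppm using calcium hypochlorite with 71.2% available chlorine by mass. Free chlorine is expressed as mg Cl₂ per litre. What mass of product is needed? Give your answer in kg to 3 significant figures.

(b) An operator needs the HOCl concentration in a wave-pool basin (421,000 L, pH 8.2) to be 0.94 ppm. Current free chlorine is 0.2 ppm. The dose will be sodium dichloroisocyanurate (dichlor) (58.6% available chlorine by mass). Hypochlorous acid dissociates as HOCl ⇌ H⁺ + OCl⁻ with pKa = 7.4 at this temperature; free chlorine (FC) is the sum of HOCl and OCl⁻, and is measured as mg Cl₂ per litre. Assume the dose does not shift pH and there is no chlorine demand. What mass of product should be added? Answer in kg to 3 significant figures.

(a) Volume: 287,000 US gal × 3.785 L/gal = 1,086,295 L.
(a) Chlorine deficit: 9.6 − 0.6 = 9 ppm = 9 mg/L as Cl₂.
(a) Cl₂ equivalent needed: 9 mg/L × 1,086,295 L = 9,777,000 mg = 9777 g.
(a) Product at 71.2% available chlorine: 9777 / 0.712 = 13,730 g.

(b) [OCl⁻]/[HOCl] = 10^(pH − pKa) = 10^(8.2 − 7.4) = 6.31; fraction as HOCl = 1/(1 + 6.31) = 0.1368.
(b) Free chlorine required for 0.94 ppm HOCl: 0.94 / 0.1368 = 6.871 ppm.
(b) FC to add: 6.871 − 0.2 = 6.671 mg/L as Cl₂.
(b) Cl₂ equivalent: 6.671 mg/L × 421,000 L = 2808 g.
(b) Product at 58.6% available Cl: 2808 / 0.586 = 4793 g.

(a) 13.7 kg; (b) 4.79 kg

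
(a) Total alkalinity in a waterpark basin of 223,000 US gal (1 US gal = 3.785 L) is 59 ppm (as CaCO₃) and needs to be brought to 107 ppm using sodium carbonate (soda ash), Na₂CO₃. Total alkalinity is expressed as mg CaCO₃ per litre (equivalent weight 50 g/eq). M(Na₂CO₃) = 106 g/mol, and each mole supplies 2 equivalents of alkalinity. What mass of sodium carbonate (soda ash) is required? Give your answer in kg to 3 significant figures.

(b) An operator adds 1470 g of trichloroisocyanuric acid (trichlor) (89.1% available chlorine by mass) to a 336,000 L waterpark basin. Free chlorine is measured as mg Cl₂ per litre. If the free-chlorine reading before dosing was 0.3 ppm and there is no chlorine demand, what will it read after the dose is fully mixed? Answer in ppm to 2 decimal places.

(a) Volume: 223,000 US gal × 3.785 L/gal = 844,055 L.
(a) Alkalinity to add: (107 − 59) = 48 mg/L as CaCO₃ × 844,055 L = 40,510 g as CaCO₃.
(a) Equivalents: 40,510 g ÷ 50 g/eq = 810.3 eq.
(a) Each mole of Na₂CO₃ supplies 2 eq, so 810.3 / 2 = 405.1 mol.
(a) Mass: 405.1 mol × 106 g/mol = 42,950 g.

(b) Available chlorine delivered: 1470 g × 0.891 = 1310 g as Cl₂.
(b) Concentration rise: 1310 g / 336,000 L = 3.898 mg/L = 3.90 ppm.
(b) Final FC: 0.3 + 3.90 = 4.20 ppm.

(a) 42.9 kg; (b) 4.20 ppm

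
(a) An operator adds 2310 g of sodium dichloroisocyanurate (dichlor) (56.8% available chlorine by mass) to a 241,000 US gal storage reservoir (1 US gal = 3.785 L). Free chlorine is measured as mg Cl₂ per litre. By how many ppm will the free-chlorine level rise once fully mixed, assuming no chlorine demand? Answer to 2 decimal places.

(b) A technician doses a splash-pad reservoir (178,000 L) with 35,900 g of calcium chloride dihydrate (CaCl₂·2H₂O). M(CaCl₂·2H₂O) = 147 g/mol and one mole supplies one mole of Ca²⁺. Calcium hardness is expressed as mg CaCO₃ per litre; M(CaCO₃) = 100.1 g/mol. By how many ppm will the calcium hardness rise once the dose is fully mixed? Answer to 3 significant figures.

(a) 1.44 ppm; (b) 137 ppm

(a) Volume: 241,000 US gal × 3.785 L/gal = 912,185 L.
(a) Available chlorine delivered: 2310 g × 0.568 = 1312 g as Cl₂.
(a) Concentration rise: 1312 g / 912,185 L = 1.438 mg/L = 1.44 ppm.

(b) Moles of Ca²⁺: 35,900 g ÷ 147 g/mol = 244.2 mol.
(b) As CaCO₃: 244.2 mol × 100.1 g/mol = 24,450 g.
(b) Rise: 24,450 g / 178,000 L × 1000 = 137.3 mg/L.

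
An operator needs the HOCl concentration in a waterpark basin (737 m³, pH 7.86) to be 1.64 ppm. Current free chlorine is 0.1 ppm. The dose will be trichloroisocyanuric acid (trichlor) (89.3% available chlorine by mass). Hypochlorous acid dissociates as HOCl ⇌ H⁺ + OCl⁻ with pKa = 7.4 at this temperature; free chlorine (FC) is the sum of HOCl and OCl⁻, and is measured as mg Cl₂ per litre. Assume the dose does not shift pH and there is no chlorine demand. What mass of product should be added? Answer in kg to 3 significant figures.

5.17 kg

Volume: 737 m³ = 737,000 L.
[OCl⁻]/[HOCl] = 10^(pH − pKa) = 10^(7.86 − 7.4) = 2.884; fraction as HOCl = 1/(1 + 2.884) = 0.2575.
Free chlorine required for 1.64 ppm HOCl: 1.64 / 0.2575 = 6.37 ppm.
FC to add: 6.37 − 0.1 = 6.27 mg/L as Cl₂.
Cl₂ equivalent: 6.27 mg/L × 737,000 L = 4621 g.
Product at 89.3% available Cl: 4621 / 0.893 = 5175 g.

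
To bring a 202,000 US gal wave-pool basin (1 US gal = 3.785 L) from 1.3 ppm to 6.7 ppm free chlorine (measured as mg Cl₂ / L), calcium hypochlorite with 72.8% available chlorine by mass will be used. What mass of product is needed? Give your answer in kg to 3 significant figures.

5.67 kg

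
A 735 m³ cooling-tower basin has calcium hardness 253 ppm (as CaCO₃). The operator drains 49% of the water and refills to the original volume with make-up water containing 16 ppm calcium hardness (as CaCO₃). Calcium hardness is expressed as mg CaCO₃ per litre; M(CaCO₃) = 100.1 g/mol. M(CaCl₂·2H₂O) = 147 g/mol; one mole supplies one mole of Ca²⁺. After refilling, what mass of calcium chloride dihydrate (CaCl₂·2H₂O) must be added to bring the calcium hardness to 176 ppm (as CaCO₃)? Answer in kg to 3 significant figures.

Volume: 735 m³ = 735,000 L.
After draining 49% and refilling: 253 × 0.51 + 16 × 0.49 = 136.87 ppm.
Deficit to target: 176 − 136.87 = 39.13 mg/L.
As CaCO₃: 39.13 mg/L × 735,000 L = 28,760 g; ÷ 100.1 = 287.3 mol Ca²⁺.
Mass: 287.3 × 147 = 42,240 g.

42.2 kg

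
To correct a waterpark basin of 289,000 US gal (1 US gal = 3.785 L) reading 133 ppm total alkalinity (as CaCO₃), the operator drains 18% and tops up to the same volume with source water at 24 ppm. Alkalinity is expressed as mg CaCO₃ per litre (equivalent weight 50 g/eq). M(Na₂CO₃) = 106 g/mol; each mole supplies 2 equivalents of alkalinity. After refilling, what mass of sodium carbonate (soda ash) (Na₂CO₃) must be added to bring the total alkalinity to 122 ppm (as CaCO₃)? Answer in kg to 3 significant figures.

Volume: 289,000 US gal × 3.785 L/gal = 1,093,865 L.
After draining 18% and refilling: 133 × 0.82 + 24 × 0.18 = 113.38 ppm.
Deficit to target: 122 − 113.38 = 8.62 mg/L.
As CaCO₃: 8.62 mg/L × 1,093,865 L = 9429 g; ÷ 50 g/eq ÷ 2 = 94.29 mol Na₂CO₃.
Mass: 94.29 × 106 = 9995 g.

9.99 kg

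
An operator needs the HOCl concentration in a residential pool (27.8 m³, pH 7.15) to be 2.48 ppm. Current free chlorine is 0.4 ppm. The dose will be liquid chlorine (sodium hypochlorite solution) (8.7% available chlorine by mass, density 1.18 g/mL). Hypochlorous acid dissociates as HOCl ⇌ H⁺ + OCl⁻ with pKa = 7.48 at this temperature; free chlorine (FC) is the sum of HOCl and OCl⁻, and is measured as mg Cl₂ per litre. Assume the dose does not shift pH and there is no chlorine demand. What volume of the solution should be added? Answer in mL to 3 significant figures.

Volume: 27.8 m³ = 27,800 L.
[OCl⁻]/[HOCl] = 10^(pH − pKa) = 10^(7.15 − 7.48) = 0.4677; fraction as HOCl = 1/(1 + 0.4677) = 0.6813.
Free chlorine required for 2.48 ppm HOCl: 2.48 / 0.6813 = 3.64 ppm.
FC to add: 3.64 − 0.4 = 3.24 mg/L as Cl₂.
Cl₂ equivalent: 3.24 mg/L × 27,800 L = 90.07 g.
Product at 8.7% available Cl: 90.07 / 0.087 = 1035 g.
Volume: 1035 g ÷ 1.18 g/mL = 877.4 mL.

877 mL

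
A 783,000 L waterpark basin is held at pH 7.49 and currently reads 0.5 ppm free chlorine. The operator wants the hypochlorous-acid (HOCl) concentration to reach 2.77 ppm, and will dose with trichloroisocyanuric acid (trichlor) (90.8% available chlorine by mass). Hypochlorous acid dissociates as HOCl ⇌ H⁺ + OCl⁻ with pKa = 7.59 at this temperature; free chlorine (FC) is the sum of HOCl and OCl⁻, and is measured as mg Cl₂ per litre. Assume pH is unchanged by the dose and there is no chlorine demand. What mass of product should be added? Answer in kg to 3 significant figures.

3.85 kg

[OCl⁻]/[HOCl] = 10^(pH − pKa) = 10^(7.49 − 7.59) = 0.7943; fraction as HOCl = 1/(1 + 0.7943) = 0.5573.
Free chlorine required for 2.77 ppm HOCl: 2.77 / 0.5573 = 4.97 ppm.
FC to add: 4.97 − 0.5 = 4.47 mg/L as Cl₂.
Cl₂ equivalent: 4.47 mg/L × 783,000 L = 3500 g.
Product at 90.8% available Cl: 3500 / 0.908 = 3855 g.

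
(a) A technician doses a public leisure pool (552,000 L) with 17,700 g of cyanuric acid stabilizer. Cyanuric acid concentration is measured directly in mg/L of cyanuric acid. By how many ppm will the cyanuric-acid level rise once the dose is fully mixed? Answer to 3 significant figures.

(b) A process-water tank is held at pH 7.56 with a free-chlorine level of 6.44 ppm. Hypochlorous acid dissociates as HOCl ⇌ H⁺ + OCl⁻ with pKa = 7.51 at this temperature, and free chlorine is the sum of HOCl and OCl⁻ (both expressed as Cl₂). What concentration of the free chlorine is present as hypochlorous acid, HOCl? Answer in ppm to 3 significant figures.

(a) 32.1 ppm; (b) 3.03 ppm

(a) Rise: 17,700 g / 552,000 L × 1000 = 32.07 mg/L.

(b) [OCl⁻]/[HOCl] = 10^(pH − pKa) = 10^(7.56 − 7.51) = 10^0.05 = 1.122.
(b) Fraction as HOCl = 1 / (1 + 1.122) = 0.4712.
(b) HOCl = 0.4712 × 6.44 ppm = 3.035 ppm.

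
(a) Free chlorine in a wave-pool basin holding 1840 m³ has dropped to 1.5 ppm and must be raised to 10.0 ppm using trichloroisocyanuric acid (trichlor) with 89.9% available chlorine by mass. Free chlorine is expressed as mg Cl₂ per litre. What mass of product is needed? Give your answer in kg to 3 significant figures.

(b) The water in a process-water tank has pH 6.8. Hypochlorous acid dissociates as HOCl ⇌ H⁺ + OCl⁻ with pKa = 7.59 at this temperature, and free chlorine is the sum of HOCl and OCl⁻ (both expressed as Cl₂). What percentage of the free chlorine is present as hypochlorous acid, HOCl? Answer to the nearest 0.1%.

(a) Volume: 1840 m³ = 1,840,000 L.
(a) Chlorine deficit: 10.0 − 1.5 = 8.5 ppm = 8.5 mg/L as Cl₂.
(a) Cl₂ equivalent needed: 8.5 mg/L × 1,840,000 L = 15,640,000 mg = 15,640 g.
(a) Product at 89.9% available chlorine: 15,640 / 0.899 = 17,400 g.

(b) [OCl⁻]/[HOCl] = 10^(pH − pKa) = 10^(6.8 − 7.59) = 10^-0.79 = 0.1622.
(b) Fraction as HOCl = 1 / (1 + 0.1622) = 0.8605.

(a) 17.4 kg; (b) 86.0%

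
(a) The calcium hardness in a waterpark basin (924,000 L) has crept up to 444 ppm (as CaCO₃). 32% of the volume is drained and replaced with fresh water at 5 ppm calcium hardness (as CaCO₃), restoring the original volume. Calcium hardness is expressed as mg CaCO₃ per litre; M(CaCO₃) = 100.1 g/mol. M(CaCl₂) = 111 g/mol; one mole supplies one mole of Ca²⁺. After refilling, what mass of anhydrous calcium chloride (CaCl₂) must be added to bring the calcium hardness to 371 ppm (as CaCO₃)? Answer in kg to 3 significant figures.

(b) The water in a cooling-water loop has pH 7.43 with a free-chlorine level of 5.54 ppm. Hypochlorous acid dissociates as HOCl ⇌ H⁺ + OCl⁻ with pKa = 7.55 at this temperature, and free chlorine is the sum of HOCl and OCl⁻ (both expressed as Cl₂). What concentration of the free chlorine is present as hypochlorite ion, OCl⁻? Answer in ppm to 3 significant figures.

(a) 69.1 kg; (b) 2.39 ppm

(a) After draining 32% and refilling: 444 × 0.68 + 5 × 0.32 = 303.52 ppm.
(a) Deficit to target: 371 − 303.52 = 67.48 mg/L.
(a) As CaCO₃: 67.48 mg/L × 924,000 L = 62,350 g; ÷ 100.1 = 622.9 mol Ca²⁺.
(a) Mass: 622.9 × 111 = 69,140 g.

(b) [OCl⁻]/[HOCl] = 10^(pH − pKa) = 10^(7.43 − 7.55) = 10^-0.12 = 0.7586.
(b) Fraction as HOCl = 1 / (1 + 0.7586) = 0.5686.
(b) OCl⁻ = (1 − 0.5686) × 5.54 ppm = 2.39 ppm.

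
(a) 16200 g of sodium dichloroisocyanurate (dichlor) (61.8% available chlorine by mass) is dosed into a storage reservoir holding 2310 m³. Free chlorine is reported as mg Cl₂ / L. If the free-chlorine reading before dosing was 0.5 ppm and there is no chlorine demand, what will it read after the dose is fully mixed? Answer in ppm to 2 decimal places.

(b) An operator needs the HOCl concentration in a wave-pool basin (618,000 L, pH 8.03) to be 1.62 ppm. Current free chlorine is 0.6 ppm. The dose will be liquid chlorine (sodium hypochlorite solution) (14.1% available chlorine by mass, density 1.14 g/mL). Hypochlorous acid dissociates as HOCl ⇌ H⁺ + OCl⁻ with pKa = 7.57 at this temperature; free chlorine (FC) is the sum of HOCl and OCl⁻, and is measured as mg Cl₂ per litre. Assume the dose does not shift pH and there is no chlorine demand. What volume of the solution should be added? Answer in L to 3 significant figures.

(a) 4.83 ppm; (b) 21.9 L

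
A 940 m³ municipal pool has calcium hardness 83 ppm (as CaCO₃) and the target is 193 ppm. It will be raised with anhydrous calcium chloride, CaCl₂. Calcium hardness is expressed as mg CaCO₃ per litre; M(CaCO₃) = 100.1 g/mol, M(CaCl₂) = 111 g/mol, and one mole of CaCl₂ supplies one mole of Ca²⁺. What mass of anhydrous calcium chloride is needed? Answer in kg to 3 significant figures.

115 kg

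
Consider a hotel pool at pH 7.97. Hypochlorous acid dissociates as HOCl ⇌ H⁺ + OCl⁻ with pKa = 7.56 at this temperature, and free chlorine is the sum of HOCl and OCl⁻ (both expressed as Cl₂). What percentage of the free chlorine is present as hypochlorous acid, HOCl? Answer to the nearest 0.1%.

[OCl⁻]/[HOCl] = 10^(pH − pKa) = 10^(7.97 − 7.56) = 10^0.41 = 2.57.
Fraction as HOCl = 1 / (1 + 2.57) = 0.2801.

28.0%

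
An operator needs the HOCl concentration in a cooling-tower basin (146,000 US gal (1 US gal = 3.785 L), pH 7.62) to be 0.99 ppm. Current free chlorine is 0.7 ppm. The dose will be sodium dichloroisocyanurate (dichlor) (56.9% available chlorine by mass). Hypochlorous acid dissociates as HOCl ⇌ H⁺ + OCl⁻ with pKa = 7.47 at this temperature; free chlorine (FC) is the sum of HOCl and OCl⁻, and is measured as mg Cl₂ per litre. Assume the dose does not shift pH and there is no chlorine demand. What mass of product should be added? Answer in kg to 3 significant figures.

1.64 kg

Volume: 146,000 US gal × 3.785 L/gal = 552,610 L.
[OCl⁻]/[HOCl] = 10^(pH − pKa) = 10^(7.62 − 7.47) = 1.413; fraction as HOCl = 1/(1 + 1.413) = 0.4145.
Free chlorine required for 0.99 ppm HOCl: 0.99 / 0.4145 = 2.388 ppm.
FC to add: 2.388 − 0.7 = 1.688 mg/L as Cl₂.
Cl₂ equivalent: 1.688 mg/L × 552,610 L = 933 g.
Product at 56.9% available Cl: 933 / 0.569 = 1640 g.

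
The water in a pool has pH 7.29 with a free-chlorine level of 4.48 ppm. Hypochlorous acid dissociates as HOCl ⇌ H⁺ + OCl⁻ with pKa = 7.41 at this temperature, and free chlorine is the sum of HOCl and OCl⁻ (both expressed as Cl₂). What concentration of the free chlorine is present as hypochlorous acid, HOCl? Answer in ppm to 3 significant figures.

2.55 ppm

[OCl⁻]/[HOCl] = 10^(pH − pKa) = 10^(7.29 − 7.41) = 10^-0.12 = 0.7586.
Fraction as HOCl = 1 / (1 + 0.7586) = 0.5686.
HOCl = 0.5686 × 4.48 ppm = 2.548 ppm.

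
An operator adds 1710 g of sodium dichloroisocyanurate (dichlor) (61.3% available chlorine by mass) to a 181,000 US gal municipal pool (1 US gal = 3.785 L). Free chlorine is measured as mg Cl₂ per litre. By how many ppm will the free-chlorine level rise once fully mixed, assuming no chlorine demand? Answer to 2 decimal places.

Volume: 181,000 US gal × 3.785 L/gal = 685,085 L.
Available chlorine delivered: 1710 g × 0.613 = 1048 g as Cl₂.
Concentration rise: 1048 g / 685,085 L = 1.53 mg/L = 1.53 ppm.

1.53 ppm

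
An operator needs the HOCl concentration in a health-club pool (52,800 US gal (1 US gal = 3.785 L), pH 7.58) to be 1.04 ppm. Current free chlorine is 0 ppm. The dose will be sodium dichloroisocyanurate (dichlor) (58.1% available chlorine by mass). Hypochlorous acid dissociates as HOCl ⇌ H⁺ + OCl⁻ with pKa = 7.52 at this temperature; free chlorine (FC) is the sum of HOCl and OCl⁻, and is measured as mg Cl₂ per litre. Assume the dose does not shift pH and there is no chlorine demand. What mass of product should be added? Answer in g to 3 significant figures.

Volume: 52,800 US gal × 3.785 L/gal = 199,848 L.
[OCl⁻]/[HOCl] = 10^(pH − pKa) = 10^(7.58 − 7.52) = 1.148; fraction as HOCl = 1/(1 + 1.148) = 0.4655.
Free chlorine required for 1.04 ppm HOCl: 1.04 / 0.4655 = 2.234 ppm.
FC to add: 2.234 − 0 = 2.234 mg/L as Cl₂.
Cl₂ equivalent: 2.234 mg/L × 199,848 L = 446.5 g.
Product at 58.1% available Cl: 446.5 / 0.581 = 768.5 g.

768 g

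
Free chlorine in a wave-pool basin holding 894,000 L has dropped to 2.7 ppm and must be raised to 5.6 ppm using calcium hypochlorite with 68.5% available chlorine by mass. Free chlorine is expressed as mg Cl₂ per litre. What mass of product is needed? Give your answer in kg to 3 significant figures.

3.78 kg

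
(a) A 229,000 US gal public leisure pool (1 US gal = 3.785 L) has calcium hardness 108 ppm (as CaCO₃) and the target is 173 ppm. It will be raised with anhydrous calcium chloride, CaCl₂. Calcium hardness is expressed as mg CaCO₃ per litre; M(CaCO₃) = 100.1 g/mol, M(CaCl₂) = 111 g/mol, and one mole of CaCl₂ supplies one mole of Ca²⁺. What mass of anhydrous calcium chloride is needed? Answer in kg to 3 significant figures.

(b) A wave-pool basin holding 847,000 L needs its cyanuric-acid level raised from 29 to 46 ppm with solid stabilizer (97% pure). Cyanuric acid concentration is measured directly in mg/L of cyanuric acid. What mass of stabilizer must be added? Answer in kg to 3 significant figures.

(a) Volume: 229,000 US gal × 3.785 L/gal = 866,765 L.
(a) Hardness to add: (173 − 108) = 65 mg/L as CaCO₃ × 866,765 L = 56,340 g as CaCO₃.
(a) Moles of Ca²⁺ (1 mol Ca²⁺ ≡ 1 mol CaCO₃): 56,340 / 100.1 g/mol = 562.8 mol.
(a) Mass of CaCl₂: 562.8 × 111 = 62,470 g.

(b) CYA to add: (46 − 29) = 17 mg/L × 847,000 L = 14,400 g cyanuric acid.
(b) At 97% purity: 14,400 / 0.97 = 14,840 g product.

(a) 62.5 kg; (b) 14.8 kg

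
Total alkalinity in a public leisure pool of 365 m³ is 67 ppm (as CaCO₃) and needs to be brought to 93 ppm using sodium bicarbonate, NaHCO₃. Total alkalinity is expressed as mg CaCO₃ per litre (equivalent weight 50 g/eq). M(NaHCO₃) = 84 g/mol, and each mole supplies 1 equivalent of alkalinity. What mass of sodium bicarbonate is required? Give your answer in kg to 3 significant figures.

15.9 kg

Volume: 365 m³ = 365,000 L.
Alkalinity to add: (93 − 67) = 26 mg/L as CaCO₃ × 365,000 L = 9490 g as CaCO₃.
Equivalents: 9490 g ÷ 50 g/eq = 189.8 eq.
NaHCO₃ supplies 1 eq per mole → 189.8 mol.
Mass: 189.8 mol × 84 g/mol = 15,940 g.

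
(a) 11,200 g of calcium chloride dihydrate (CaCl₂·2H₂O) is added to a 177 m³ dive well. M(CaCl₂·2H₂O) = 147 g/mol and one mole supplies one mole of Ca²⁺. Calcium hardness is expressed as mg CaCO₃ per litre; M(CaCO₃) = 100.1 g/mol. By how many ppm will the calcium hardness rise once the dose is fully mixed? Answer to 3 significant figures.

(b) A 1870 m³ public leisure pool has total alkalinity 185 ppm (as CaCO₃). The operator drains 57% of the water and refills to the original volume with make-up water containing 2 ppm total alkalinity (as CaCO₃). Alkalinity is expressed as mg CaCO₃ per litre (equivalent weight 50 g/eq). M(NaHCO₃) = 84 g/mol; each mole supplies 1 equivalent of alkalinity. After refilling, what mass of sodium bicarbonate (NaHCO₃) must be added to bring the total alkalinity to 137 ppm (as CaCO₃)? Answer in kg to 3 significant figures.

(a) 43.1 ppm; (b) 177 kg

(a) Volume: 177 m³ = 177,000 L.
(a) Moles of Ca²⁺: 11,200 g ÷ 147 g/mol = 76.19 mol.
(a) As CaCO₃: 76.19 mol × 100.1 g/mol = 7627 g.
(a) Rise: 7627 g / 177,000 L × 1000 = 43.09 mg/L.

(b) Volume: 1870 m³ = 1,870,000 L.
(b) After draining 57% and refilling: 185 × 0.43 + 2 × 0.57 = 80.69 ppm.
(b) Deficit to target: 137 − 80.69 = 56.31 mg/L.
(b) As CaCO₃: 56.31 mg/L × 1,870,000 L = 105,300 g; ÷ 50 g/eq ÷ 1 = 2106 mol NaHCO₃.
(b) Mass: 2106 × 84 = 176,900 g.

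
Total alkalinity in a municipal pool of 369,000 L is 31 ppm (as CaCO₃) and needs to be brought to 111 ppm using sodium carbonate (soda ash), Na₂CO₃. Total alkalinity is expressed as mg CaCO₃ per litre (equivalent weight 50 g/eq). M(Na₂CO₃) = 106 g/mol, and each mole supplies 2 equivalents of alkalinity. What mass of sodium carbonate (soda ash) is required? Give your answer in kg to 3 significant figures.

Alkalinity to add: (111 − 31) = 80 mg/L as CaCO₃ × 369,000 L = 29,520 g as CaCO₃.
Equivalents: 29,520 g ÷ 50 g/eq = 590.4 eq.
Each mole of Na₂CO₃ supplies 2 eq, so 590.4 / 2 = 295.2 mol.
Mass: 295.2 mol × 106 g/mol = 31,290 g.

31.3 kg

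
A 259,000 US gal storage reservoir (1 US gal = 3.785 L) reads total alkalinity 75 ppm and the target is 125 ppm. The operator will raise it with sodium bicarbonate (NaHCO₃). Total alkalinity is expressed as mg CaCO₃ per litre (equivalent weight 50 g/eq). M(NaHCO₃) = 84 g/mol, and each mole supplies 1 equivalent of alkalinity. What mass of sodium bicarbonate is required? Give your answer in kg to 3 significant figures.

82.3 kg

Volume: 259,000 US gal × 3.785 L/gal = 980,315 L.
Alkalinity to add: (125 − 75) = 50 mg/L as CaCO₃ × 980,315 L = 49,020 g as CaCO₃.
Equivalents: 49,020 g ÷ 50 g/eq = 980.3 eq.
NaHCO₃ supplies 1 eq per mole → 980.3 mol.
Mass: 980.3 mol × 84 g/mol = 82,350 g.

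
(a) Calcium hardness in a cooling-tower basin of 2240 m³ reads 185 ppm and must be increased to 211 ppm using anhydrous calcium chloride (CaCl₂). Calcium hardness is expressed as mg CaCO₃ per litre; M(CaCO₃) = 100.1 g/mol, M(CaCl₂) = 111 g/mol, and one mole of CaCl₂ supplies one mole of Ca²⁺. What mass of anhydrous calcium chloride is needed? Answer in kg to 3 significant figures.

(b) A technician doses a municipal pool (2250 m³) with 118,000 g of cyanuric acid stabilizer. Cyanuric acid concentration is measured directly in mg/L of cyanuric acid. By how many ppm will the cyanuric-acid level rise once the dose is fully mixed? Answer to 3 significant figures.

(a) 64.6 kg; (b) 52.4 ppm

(a) Volume: 2240 m³ = 2,240,000 L.
(a) Hardness to add: (211 − 185) = 26 mg/L as CaCO₃ × 2,240,000 L = 58,240 g as CaCO₃.
(a) Moles of Ca²⁺ (1 mol Ca²⁺ ≡ 1 mol CaCO₃): 58,240 / 100.1 g/mol = 581.8 mol.
(a) Mass of CaCl₂: 581.8 × 111 = 64,580 g.

(b) Volume: 2250 m³ = 2,250,000 L.
(b) Rise: 118,000 g / 2,250,000 L × 1000 = 52.44 mg/L.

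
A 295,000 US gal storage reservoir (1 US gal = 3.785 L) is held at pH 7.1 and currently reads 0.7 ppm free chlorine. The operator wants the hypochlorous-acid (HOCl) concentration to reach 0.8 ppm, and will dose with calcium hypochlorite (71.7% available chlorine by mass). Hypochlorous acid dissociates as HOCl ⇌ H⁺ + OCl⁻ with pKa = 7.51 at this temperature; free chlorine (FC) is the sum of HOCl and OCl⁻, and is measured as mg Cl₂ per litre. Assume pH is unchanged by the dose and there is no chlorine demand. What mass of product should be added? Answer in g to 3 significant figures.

Volume: 295,000 US gal × 3.785 L/gal = 1,116,575 L.
[OCl⁻]/[HOCl] = 10^(pH − pKa) = 10^(7.1 − 7.51) = 0.389; fraction as HOCl = 1/(1 + 0.389) = 0.7199.
Free chlorine required for 0.8 ppm HOCl: 0.8 / 0.7199 = 1.111 ppm.
FC to add: 1.111 − 0.7 = 0.4112 mg/L as Cl₂.
Cl₂ equivalent: 0.4112 mg/L × 1,116,575 L = 459.2 g.
Product at 71.7% available Cl: 459.2 / 0.717 = 640.4 g.

640 g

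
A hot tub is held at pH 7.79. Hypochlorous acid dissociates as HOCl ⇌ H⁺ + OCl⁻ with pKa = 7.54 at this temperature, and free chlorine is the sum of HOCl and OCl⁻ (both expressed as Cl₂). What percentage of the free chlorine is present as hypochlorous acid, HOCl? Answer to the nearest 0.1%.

[OCl⁻]/[HOCl] = 10^(pH − pKa) = 10^(7.79 − 7.54) = 10^0.25 = 1.778.
Fraction as HOCl = 1 / (1 + 1.778) = 0.3599.

36.0%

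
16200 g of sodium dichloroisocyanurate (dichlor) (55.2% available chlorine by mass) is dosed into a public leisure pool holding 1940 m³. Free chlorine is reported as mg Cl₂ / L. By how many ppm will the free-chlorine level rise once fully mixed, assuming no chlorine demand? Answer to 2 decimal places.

Volume: 1940 m³ = 1,940,000 L.
Available chlorine delivered: 16,200 g × 0.552 = 8942 g as Cl₂.
Concentration rise: 8942 g / 1,940,000 L = 4.609 mg/L = 4.61 ppm.

4.61 ppm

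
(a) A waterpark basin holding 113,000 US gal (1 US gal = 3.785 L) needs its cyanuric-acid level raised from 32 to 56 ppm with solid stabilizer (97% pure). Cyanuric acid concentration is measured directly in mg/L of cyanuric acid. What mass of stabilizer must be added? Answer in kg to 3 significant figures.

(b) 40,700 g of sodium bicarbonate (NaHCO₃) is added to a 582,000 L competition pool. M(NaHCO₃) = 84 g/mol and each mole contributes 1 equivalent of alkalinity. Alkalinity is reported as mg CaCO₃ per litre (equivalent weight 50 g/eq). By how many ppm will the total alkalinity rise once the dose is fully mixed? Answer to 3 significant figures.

(a) 10.6 kg; (b) 41.6 ppm

(a) Volume: 113,000 US gal × 3.785 L/gal = 427,705 L.
(a) CYA to add: (56 − 32) = 24 mg/L × 427,705 L = 10,260 g cyanuric acid.
(a) At 97% purity: 10,260 / 0.97 = 10,580 g product.

(b) Moles of NaHCO₃: 40,700 g ÷ 84 g/mol = 484.5 mol → 484.5 eq of alkalinity.
(b) As CaCO₃: 484.5 eq × 50 g/eq = 24,230 g.
(b) Rise: 24,230 g / 582,000 L × 1000 = 41.63 mg/L.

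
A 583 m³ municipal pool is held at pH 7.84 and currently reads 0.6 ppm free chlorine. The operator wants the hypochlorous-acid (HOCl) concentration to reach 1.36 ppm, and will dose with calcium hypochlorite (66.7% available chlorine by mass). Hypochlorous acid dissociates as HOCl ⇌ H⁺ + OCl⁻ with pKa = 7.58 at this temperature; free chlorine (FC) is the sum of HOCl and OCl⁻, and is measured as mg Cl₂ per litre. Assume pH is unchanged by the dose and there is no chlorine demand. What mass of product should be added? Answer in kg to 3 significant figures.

2.83 kg

Volume: 583 m³ = 583,000 L.
[OCl⁻]/[HOCl] = 10^(pH − pKa) = 10^(7.84 − 7.58) = 1.82; fraction as HOCl = 1/(1 + 1.82) = 0.3546.
Free chlorine required for 1.36 ppm HOCl: 1.36 / 0.3546 = 3.835 ppm.
FC to add: 3.835 − 0.6 = 3.235 mg/L as Cl₂.
Cl₂ equivalent: 3.235 mg/L × 583,000 L = 1886 g.
Product at 66.7% available Cl: 1886 / 0.667 = 2827 g.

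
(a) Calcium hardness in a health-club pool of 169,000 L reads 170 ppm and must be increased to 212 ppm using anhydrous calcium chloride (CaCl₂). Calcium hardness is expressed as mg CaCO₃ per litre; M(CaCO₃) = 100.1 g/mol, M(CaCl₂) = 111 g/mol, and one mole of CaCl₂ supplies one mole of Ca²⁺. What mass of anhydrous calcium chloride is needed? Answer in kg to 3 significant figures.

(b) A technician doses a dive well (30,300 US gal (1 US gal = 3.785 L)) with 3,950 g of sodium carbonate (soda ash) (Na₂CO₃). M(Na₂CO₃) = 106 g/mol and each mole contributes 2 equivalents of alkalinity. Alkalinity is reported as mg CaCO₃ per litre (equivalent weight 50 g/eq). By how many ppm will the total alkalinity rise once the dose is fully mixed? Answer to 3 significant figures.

(a) Hardness to add: (212 − 170) = 42 mg/L as CaCO₃ × 169,000 L = 7098 g as CaCO₃.
(a) Moles of Ca²⁺ (1 mol Ca²⁺ ≡ 1 mol CaCO₃): 7098 / 100.1 g/mol = 70.91 mol.
(a) Mass of CaCl₂: 70.91 × 111 = 7871 g.

(b) Volume: 30,300 US gal × 3.785 L/gal = 114,686 L.
(b) Moles of Na₂CO₃: 3,950 g ÷ 106 g/mol = 37.26 mol → 74.53 eq of alkalinity.
(b) As CaCO₃: 74.53 eq × 50 g/eq = 3726 g.
(b) Rise: 3726 g / 114,686 L × 1000 = 32.49 mg/L.

(a) 7.87 kg; (b) 32.5 ppm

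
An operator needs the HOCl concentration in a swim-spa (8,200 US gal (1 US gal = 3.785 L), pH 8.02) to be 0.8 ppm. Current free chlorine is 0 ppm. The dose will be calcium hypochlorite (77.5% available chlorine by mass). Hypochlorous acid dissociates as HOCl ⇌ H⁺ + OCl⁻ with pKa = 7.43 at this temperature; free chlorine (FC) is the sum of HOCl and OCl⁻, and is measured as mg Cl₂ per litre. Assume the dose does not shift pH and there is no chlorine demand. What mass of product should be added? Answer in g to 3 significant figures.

Volume: 8,200 US gal × 3.785 L/gal = 31,037 L.
[OCl⁻]/[HOCl] = 10^(pH − pKa) = 10^(8.02 − 7.43) = 3.89; fraction as HOCl = 1/(1 + 3.89) = 0.2045.
Free chlorine required for 0.8 ppm HOCl: 0.8 / 0.2045 = 3.912 ppm.
FC to add: 3.912 − 0 = 3.912 mg/L as Cl₂.
Cl₂ equivalent: 3.912 mg/L × 31,037 L = 121.4 g.
Product at 77.5% available Cl: 121.4 / 0.775 = 156.7 g.

157 g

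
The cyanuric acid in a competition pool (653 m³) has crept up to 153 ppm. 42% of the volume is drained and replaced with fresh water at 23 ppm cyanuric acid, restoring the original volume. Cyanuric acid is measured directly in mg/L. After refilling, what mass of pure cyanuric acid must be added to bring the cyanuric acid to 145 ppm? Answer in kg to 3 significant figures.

30.4 kg

Volume: 653 m³ = 653,000 L.
After draining 42% and refilling: 153 × 0.58 + 23 × 0.42 = 98.4 ppm.
Deficit to target: 145 − 98.4 = 46.6 mg/L.
Mass: 46.6 mg/L × 653,000 L = 30,430 g cyanuric acid.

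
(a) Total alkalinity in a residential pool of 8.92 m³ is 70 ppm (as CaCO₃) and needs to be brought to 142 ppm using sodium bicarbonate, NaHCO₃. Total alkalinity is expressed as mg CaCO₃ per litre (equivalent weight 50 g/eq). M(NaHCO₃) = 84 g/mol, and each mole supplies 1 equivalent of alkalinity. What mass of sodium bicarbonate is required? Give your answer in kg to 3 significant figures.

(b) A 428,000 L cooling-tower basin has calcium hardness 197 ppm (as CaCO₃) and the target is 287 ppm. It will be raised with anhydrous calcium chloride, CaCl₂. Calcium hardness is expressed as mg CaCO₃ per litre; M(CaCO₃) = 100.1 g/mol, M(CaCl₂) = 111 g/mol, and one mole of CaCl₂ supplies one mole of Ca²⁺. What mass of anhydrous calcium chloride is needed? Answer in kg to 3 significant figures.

(a) 1.08 kg; (b) 42.7 kg

(a) Volume: 8.92 m³ = 8,920 L.
(a) Alkalinity to add: (142 − 70) = 72 mg/L as CaCO₃ × 8,920 L = 642.2 g as CaCO₃.
(a) Equivalents: 642.2 g ÷ 50 g/eq = 12.84 eq.
(a) NaHCO₃ supplies 1 eq per mole → 12.84 mol.
(a) Mass: 12.84 mol × 84 g/mol = 1079 g.

(b) Hardness to add: (287 − 197) = 90 mg/L as CaCO₃ × 428,000 L = 38,520 g as CaCO₃.
(b) Moles of Ca²⁺ (1 mol Ca²⁺ ≡ 1 mol CaCO₃): 38,520 / 100.1 g/mol = 384.8 mol.
(b) Mass of CaCl₂: 384.8 × 111 = 42,710 g.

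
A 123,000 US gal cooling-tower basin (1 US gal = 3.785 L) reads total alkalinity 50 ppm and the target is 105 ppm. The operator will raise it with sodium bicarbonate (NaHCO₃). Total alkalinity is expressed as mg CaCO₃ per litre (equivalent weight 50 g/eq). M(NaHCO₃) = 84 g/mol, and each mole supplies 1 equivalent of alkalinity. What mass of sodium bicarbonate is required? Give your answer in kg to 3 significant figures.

Volume: 123,000 US gal × 3.785 L/gal = 465,555 L.
Alkalinity to add: (105 − 50) = 55 mg/L as CaCO₃ × 465,555 L = 25,610 g as CaCO₃.
Equivalents: 25,610 g ÷ 50 g/eq = 512.1 eq.
NaHCO₃ supplies 1 eq per mole → 512.1 mol.
Mass: 512.1 mol × 84 g/mol = 43,020 g.

43.0 kg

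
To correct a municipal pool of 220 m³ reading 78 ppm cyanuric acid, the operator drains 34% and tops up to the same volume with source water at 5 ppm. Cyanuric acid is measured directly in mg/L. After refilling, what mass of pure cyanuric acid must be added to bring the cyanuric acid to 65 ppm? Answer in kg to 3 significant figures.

2.60 kg

Volume: 220 m³ = 220,000 L.
After draining 34% and refilling: 78 × 0.66 + 5 × 0.34 = 53.18 ppm.
Deficit to target: 65 − 53.18 = 11.82 mg/L.
Mass: 11.82 mg/L × 220,000 L = 2600 g cyanuric acid.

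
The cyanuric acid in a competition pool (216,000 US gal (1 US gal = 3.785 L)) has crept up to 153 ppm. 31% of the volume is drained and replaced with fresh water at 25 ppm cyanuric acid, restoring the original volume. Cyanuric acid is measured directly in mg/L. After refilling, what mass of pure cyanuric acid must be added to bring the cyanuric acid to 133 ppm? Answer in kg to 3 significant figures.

Volume: 216,000 US gal × 3.785 L/gal = 817,560 L.
After draining 31% and refilling: 153 × 0.69 + 25 × 0.31 = 113.32 ppm.
Deficit to target: 133 − 113.32 = 19.68 mg/L.
Mass: 19.68 mg/L × 817,560 L = 16,090 g cyanuric acid.

16.1 kg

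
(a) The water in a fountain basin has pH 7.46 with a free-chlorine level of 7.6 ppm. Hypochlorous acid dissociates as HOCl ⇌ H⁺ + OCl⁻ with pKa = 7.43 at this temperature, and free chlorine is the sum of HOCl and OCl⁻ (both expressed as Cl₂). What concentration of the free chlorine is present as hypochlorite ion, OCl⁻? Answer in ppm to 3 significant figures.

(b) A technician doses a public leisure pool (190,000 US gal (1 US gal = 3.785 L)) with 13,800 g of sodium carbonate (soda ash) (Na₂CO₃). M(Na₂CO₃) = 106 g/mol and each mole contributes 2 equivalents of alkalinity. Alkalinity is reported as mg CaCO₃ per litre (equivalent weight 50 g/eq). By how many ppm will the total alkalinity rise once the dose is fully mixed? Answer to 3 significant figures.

(a) 3.93 ppm; (b) 18.1 ppm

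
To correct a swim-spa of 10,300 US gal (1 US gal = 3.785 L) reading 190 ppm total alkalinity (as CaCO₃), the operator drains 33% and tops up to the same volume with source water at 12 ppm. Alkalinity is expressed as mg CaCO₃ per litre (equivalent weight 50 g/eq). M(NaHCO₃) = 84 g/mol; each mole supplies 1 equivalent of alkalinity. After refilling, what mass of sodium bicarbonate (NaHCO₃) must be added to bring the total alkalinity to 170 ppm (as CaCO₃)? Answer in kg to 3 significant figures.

Volume: 10,300 US gal × 3.785 L/gal = 38,986 L.
After draining 33% and refilling: 190 × 0.67 + 12 × 0.33 = 131.26 ppm.
Deficit to target: 170 − 131.26 = 38.74 mg/L.
As CaCO₃: 38.74 mg/L × 38,986 L = 1510 g; ÷ 50 g/eq ÷ 1 = 30.21 mol NaHCO₃.
Mass: 30.21 × 84 = 2537 g.

2.54 kg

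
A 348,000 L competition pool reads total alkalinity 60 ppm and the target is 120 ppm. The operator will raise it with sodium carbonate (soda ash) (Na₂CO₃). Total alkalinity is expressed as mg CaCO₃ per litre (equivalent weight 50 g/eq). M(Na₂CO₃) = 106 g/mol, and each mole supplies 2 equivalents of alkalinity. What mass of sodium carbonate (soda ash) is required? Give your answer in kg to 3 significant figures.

22.1 kg

Alkalinity to add: (120 − 60) = 60 mg/L as CaCO₃ × 348,000 L = 20,880 g as CaCO₃.
Equivalents: 20,880 g ÷ 50 g/eq = 417.6 eq.
Each mole of Na₂CO₃ supplies 2 eq, so 417.6 / 2 = 208.8 mol.
Mass: 208.8 mol × 106 g/mol = 22,130 g.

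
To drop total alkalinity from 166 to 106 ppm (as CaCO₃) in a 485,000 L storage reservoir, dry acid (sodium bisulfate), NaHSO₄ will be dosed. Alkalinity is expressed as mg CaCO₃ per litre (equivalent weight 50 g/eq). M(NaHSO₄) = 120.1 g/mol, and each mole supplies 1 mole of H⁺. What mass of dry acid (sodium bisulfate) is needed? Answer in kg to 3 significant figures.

69.9 kg

Alkalinity to neutralize: (166 − 106) = 60 mg/L as CaCO₃ × 485,000 L = 29,100 g as CaCO₃.
Equivalents of H⁺ required: 29,100 ÷ 50 g/eq = 582 eq = 582 mol NaHSO₄.
Mass of NaHSO₄: 582 × 120.1 = 69,900 g.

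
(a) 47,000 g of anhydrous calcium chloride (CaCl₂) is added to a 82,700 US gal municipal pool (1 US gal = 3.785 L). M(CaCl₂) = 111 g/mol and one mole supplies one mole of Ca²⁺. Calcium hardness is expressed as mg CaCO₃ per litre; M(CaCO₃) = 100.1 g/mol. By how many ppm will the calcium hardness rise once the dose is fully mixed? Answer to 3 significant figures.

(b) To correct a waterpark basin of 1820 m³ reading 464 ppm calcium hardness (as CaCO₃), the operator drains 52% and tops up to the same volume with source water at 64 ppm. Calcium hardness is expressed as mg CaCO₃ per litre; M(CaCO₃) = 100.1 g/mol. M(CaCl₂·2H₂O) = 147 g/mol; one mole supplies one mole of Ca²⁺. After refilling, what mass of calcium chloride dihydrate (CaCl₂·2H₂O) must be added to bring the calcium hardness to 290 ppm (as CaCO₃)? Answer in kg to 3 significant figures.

(a) 135 ppm; (b) 90.9 kg

(a) Volume: 82,700 US gal × 3.785 L/gal = 313,020 L.
(a) Moles of Ca²⁺: 47,000 g ÷ 111 g/mol = 423.4 mol.
(a) As CaCO₃: 423.4 mol × 100.1 g/mol = 42,380 g.
(a) Rise: 42,380 g / 313,020 L × 1000 = 135.4 mg/L.

(b) Volume: 1820 m³ = 1,820,000 L.
(b) After draining 52% and refilling: 464 × 0.48 + 64 × 0.52 = 256 ppm.
(b) Deficit to target: 290 − 256 = 34 mg/L.
(b) As CaCO₃: 34 mg/L × 1,820,000 L = 61,880 g; ÷ 100.1 = 618.2 mol Ca²⁺.
(b) Mass: 618.2 × 147 = 90,870 g.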